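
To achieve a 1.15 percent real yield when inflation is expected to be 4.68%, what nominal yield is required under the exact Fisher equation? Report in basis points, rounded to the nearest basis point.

(1 + i) = (1 + r)(1 + π) = 1.01150 × 1.04680 = 1.0588382
i = 1.0588382 − 1, so the required nominal rate is 588 basis points.

588 basis points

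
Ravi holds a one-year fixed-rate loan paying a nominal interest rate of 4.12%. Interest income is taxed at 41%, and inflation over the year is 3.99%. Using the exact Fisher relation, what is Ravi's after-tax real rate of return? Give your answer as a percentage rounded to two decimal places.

After-tax nominal return = 4.12% × (1 − 0.41) = 2.4308%.
1 + r = 1.024308 / 1.03990 = 0.985006
After-tax real rate = 0.985006 − 1 → -1.50%.

-1.50%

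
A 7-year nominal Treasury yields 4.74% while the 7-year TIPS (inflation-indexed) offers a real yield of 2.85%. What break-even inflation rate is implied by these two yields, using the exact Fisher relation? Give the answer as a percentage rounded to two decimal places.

1.84%

(1 + π) = (1 + i)/(1 + r) = 1.04740 / 1.02850 = 1.018376
Break-even inflation = 1.018376 − 1 → 1.84%.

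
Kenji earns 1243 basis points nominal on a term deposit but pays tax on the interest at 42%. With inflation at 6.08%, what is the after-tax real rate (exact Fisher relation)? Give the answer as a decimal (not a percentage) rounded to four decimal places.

0.0106

After-tax nominal return = 12.43% × (1 − 0.42) = 7.2094%.
1 + r = 1.072094 / 1.06080 = 1.010647
After-tax real rate = 1.010647 − 1 → 0.0106.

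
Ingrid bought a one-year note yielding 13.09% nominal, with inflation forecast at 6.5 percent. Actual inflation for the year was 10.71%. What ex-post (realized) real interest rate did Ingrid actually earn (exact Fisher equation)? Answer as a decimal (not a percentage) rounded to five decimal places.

Ex-post: (1 + 0.1309)/(1 + 0.1071) − 1 = 2.1498%
So the realized real rate is 0.02150.

0.02150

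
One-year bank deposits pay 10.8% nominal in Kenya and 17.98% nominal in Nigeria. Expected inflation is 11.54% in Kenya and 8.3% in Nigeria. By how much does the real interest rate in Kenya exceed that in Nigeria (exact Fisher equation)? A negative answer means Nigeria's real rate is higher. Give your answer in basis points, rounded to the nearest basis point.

-960 basis points

Kenya: (1 + 0.1080)/(1 + 0.1154) − 1 = -0.6634%
Nigeria: (1 + 0.1798)/(1 + 0.0830) − 1 = 8.9381%
Differential = -0.6634% − 8.9381% = -9.6016% → -960 basis points.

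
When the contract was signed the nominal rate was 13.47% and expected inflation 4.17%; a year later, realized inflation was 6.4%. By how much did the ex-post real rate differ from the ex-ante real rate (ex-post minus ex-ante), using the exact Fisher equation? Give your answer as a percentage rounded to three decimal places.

-2.283%

Ex-ante: (1 + 0.1347)/(1 + 0.0417) − 1 = 8.9277%
Ex-post: (1 + 0.1347)/(1 + 0.0640) − 1 = 6.6447%
Difference (ex-post − ex-ante) = -2.2830% → -2.283%.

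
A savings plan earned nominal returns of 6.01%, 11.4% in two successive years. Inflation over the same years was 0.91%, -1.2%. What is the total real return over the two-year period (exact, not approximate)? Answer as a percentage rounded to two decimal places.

18.45%

Compound the nominal returns: 1.0601 × 1.1140 = 1.180951.
Compound inflation: 1.0091 × 0.9880 = 0.996991.
Deflate: 1.180951 / 0.996991 = 1.184516.
Total real return = 1.184516 − 1 → 18.45%.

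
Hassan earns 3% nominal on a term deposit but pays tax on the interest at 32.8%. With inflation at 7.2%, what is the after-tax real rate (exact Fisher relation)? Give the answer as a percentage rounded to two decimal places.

After-tax nominal return = 3% × (1 − 0.328) = 2.0160%.
1 + r = 1.02016 / 1.07200 = 0.951642
After-tax real rate = 0.951642 − 1 → -4.84%.

-4.84%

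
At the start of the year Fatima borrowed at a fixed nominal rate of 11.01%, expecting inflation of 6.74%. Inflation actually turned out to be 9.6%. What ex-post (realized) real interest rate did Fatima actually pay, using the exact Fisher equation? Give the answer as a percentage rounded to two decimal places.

Ex-post: (1 + 0.1101)/(1 + 0.0960) − 1 = 1.2865%
So the realized real rate is 1.29%.

1.29%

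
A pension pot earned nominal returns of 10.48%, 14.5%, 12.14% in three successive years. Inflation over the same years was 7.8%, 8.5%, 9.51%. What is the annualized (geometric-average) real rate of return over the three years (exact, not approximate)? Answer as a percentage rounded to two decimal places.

Nominal growth factor = 1.1048 × 1.1450 × 1.1214 = 1.41856651
Price-level growth factor = 1.0780 × 1.0850 × 1.0951 = 1.28086181
Real growth factor = 1.41856651 / 1.28086181 = 1.10750941
Annualized real rate = 1.10750941^(1/3) − 1 = 3.4624% → 3.46%.

3.46%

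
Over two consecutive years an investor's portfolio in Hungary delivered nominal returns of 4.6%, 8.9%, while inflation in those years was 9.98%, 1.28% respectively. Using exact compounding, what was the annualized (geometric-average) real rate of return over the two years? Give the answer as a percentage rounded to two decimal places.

Compound the nominal returns: 1.0460 × 1.0890 = 1.13909400.
Compound inflation: 1.0998 × 1.0128 = 1.11387744.
Deflate: 1.13909400 / 1.11387744 = 1.02263854.
Annualized real rate = 1.02263854^(1/2) − 1 = 1.1256% → 1.13%.

1.13%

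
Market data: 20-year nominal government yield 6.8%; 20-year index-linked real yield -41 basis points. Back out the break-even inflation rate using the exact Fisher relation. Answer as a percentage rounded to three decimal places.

7.240%

(1 + π) = (1 + i)/(1 + r) = 1.06800 / 0.99590 = 1.072397
Break-even inflation = 1.072397 − 1 → 7.240%.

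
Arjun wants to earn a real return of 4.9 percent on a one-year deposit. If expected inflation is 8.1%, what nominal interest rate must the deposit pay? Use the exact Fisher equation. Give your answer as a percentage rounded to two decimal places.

13.40%

(1 + i) = (1 + r)(1 + π) = 1.04900 × 1.08100 = 1.133969
i = 1.133969 − 1, so the required nominal rate is 13.40%.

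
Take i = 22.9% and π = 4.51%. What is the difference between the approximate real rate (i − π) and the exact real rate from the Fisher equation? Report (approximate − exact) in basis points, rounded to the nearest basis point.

79 basis points

Approximate: r ≈ 22.900% − 4.510% = 18.3900%
Exact: (1 + 0.2290)/(1 + 0.0451) − 1 = 17.5964%
Error = 18.3900% − 17.5964% = 0.7936% → 79 basis points.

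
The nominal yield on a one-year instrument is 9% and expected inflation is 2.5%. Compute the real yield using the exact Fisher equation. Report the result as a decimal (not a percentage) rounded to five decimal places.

By the Fisher identity, 1 + r = (1 + i)/(1 + π).
1 + r = 1.09000 / 1.02500 = 1.0634146
r = 1.0634146 − 1 = 6.34146%, i.e. 0.06341.

0.06341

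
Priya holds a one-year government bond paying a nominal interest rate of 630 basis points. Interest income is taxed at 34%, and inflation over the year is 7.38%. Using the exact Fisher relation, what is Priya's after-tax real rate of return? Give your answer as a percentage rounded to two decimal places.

After-tax nominal return = 6.3% × (1 − 0.34) = 4.1580%.
1 + r = 1.04158 / 1.07380 = 0.969994
After-tax real rate = 0.969994 − 1 → -3.00%.

-3.00%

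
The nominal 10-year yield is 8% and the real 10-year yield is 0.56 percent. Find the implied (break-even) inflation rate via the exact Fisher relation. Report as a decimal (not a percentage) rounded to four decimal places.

0.0740

(1 + π) = (1 + i)/(1 + r) = 1.08000 / 1.00560 = 1.073986
Break-even inflation = 1.073986 − 1 → 0.0740.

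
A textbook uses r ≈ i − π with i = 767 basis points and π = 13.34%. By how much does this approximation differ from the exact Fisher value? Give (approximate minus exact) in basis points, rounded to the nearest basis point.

-67 basis points

Approximate: r ≈ 7.670% − 13.340% = -5.6700%
Exact: (1 + 0.0767)/(1 + 0.1334) − 1 = -5.0026%
Error = -5.6700% − (-5.0026%) = -0.6674% → -67 basis points.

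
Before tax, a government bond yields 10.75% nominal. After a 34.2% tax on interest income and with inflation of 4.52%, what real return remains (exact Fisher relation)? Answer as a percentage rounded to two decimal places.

2.44%

After-tax nominal return = 10.75% × (1 − 0.342) = 7.0735%.
1 + r = 1.070735 / 1.04520 = 1.024431
After-tax real rate = 1.024431 − 1 → 2.44%.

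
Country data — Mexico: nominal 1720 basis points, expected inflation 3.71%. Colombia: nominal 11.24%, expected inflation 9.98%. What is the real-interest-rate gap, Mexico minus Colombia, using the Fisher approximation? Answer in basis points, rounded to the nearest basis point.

Mexico: 17.2% − 3.71% = 13.490%
Colombia: 11.24% − 9.98% = 1.260%
Differential = 12.230% → 1223 basis points.

1223 basis points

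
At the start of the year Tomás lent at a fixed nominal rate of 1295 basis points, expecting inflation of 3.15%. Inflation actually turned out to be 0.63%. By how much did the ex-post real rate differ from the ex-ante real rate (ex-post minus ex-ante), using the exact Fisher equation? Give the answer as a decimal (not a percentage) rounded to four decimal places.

Ex-ante: (1 + 0.1295)/(1 + 0.0315) − 1 = 9.5007%
Ex-post: (1 + 0.1295)/(1 + 0.0063) − 1 = 12.2429%
Difference (ex-post − ex-ante) = 2.7421% → 0.0274.

0.0274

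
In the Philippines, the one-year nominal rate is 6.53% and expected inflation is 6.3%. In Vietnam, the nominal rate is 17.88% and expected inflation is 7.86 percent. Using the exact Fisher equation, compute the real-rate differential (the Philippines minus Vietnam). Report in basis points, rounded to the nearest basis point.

The Philippines: (1 + 0.0653)/(1 + 0.0630) − 1 = 0.2164%
Vietnam: (1 + 0.1788)/(1 + 0.0786) − 1 = 9.2898%
Differential = 0.2164% − 9.2898% = -9.0735% → -907 basis points.

-907 basis points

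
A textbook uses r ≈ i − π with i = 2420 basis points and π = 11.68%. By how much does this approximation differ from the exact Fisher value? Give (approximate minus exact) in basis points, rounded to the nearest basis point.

Approximate: r ≈ 24.200% − 11.680% = 12.5200%
Exact: (1 + 0.2420)/(1 + 0.1168) − 1 = 11.2106%
Error = 12.5200% − 11.2106% = 1.3094% → 131 basis points.

131 basis points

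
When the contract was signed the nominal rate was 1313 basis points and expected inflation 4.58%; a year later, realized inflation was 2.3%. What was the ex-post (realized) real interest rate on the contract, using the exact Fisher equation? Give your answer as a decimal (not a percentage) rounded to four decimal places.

0.1059

Ex-post: (1 + 0.1313)/(1 + 0.0230) − 1 = 10.5865%
So the realized real rate is 0.1059.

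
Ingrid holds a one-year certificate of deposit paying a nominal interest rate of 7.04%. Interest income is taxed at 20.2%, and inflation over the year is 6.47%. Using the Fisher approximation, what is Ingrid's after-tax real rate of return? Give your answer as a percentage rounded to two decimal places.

-0.85%

After-tax nominal return = 7.04% × (1 − 0.202) = 5.61792%.
r ≈ 5.61792% − 6.47% → -0.85%.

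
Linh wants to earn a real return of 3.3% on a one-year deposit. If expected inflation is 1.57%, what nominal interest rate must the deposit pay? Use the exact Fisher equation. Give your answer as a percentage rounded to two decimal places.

(1 + i) = (1 + r)(1 + π) = 1.03300 × 1.01570 = 1.0492181
i = 1.0492181 − 1, so the required nominal rate is 4.92%.

4.92%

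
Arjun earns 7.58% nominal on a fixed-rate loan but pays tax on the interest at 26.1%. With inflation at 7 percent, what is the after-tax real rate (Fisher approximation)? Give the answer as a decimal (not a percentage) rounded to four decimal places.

-0.0140

After-tax nominal return = 7.58% × (1 − 0.261) = 5.60162%.
r ≈ 5.60162% − 7% → -0.0140.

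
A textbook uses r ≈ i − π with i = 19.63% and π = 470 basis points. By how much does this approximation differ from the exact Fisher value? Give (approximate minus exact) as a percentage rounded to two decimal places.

Approximate: r ≈ 19.630% − 4.700% = 14.9300%
Exact: (1 + 0.1963)/(1 + 0.0470) − 1 = 14.2598%
Error = 14.9300% − 14.2598% = 0.6702% → 0.67%.

0.67%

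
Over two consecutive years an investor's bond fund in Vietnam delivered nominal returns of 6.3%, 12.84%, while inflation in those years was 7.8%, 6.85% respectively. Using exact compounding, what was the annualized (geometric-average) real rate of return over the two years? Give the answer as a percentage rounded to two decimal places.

Nominal growth factor = 1.0630 × 1.1284 = 1.19948920
Price-level growth factor = 1.0780 × 1.0685 = 1.15184300
Real growth factor = 1.19948920 / 1.15184300 = 1.04136519
Annualized real rate = 1.04136519^(1/2) − 1 = 2.0473% → 2.05%.

2.05%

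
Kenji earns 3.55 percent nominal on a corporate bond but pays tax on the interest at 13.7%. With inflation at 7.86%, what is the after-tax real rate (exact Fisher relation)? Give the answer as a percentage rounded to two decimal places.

-4.45%

After-tax nominal return = 3.55% × (1 − 0.137) = 3.06365%.
1 + r = 1.0306365 / 1.07860 = 0.955532
After-tax real rate = 0.955532 − 1 → -4.45%.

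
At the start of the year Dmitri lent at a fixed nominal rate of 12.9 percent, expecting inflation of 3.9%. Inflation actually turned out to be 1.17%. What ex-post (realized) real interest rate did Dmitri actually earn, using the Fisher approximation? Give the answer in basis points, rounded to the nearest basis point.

1173 basis points

Ex-post: 12.9% − 1.17% = 11.730%
So the realized real rate is 1173 basis points.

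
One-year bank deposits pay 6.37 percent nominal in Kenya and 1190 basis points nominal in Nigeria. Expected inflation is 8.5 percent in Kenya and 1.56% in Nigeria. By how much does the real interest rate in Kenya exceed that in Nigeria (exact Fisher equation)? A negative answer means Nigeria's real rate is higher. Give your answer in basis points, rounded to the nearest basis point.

-1214 basis points

Kenya: (1 + 0.0637)/(1 + 0.0850) − 1 = -1.9631%
Nigeria: (1 + 0.1190)/(1 + 0.0156) − 1 = 10.1812%
Differential = -1.9631% − 10.1812% = -12.1443% → -1214 basis points.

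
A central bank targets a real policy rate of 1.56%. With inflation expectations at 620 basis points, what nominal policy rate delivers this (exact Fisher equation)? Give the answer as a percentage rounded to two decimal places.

(1 + i) = (1 + r)(1 + π) = 1.01560 × 1.06200 = 1.0785672
i = 1.0785672 − 1, so the required nominal rate is 7.86%.

7.86%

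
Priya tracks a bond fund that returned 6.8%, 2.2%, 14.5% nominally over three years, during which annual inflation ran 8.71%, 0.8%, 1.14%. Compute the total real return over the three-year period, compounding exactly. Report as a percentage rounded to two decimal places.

Compound the nominal returns: 1.0680 × 1.0220 × 1.1450 = 1.249763.
Compound inflation: 1.0871 × 1.0080 × 1.0114 = 1.108289.
Deflate: 1.249763 / 1.108289 = 1.127651.
Total real return = 1.127651 − 1 → 12.77%.

12.77%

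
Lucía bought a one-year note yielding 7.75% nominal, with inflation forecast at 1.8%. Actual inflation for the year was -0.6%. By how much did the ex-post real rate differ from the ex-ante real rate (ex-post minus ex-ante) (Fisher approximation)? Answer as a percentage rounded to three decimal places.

Ex-ante: 7.75% − 1.8% = 5.950%
Ex-post: 7.75% − (-0.6%) = 8.350%
Difference (ex-post − ex-ante) = 2.4000% → 2.400%.

2.400%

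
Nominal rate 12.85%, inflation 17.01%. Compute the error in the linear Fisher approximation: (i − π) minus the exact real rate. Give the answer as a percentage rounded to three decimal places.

-0.605%

Approximate: r ≈ 12.850% − 17.010% = -4.1600%
Exact: (1 + 0.1285)/(1 + 0.1701) − 1 = -3.5553%
Error = -4.1600% − (-3.5553%) = -0.6047% → -0.605%.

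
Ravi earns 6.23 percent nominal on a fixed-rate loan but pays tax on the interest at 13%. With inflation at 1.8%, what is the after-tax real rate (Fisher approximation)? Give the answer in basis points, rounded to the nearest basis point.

After-tax nominal return = 6.23% × (1 − 0.13) = 5.4201%.
r ≈ 5.4201% − 1.8% → 362 basis points.

362 basis points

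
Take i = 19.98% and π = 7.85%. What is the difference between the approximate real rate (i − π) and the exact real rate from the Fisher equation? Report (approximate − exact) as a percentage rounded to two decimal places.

Approximate: r ≈ 19.980% − 7.850% = 12.1300%
Exact: (1 + 0.1998)/(1 + 0.0785) − 1 = 11.2471%
Error = 12.1300% − 11.2471% = 0.8829% → 0.88%.

0.88%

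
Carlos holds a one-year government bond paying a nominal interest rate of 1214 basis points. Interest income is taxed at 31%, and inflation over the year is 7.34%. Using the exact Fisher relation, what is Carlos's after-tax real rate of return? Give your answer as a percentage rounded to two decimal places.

0.97%

After-tax nominal return = 12.14% × (1 − 0.31) = 8.3766%.
1 + r = 1.083766 / 1.07340 = 1.009657
After-tax real rate = 1.009657 − 1 → 0.97%.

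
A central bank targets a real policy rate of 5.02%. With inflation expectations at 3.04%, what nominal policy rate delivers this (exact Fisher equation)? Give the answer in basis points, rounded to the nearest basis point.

(1 + i) = (1 + r)(1 + π) = 1.05020 × 1.03040 = 1.08212608
i = 1.08212608 − 1, so the required nominal rate is 821 basis points.

821 basis points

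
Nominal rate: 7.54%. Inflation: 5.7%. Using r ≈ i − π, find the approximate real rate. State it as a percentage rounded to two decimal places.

r ≈ i − π = 7.54% − 5.7% = 1.84%.

1.84%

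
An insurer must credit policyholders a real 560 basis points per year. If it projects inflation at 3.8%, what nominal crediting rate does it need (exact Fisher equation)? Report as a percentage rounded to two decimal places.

9.61%

(1 + i) = (1 + r)(1 + π) = 1.05600 × 1.03800 = 1.096128
i = 1.096128 − 1, so the required nominal rate is 9.61%.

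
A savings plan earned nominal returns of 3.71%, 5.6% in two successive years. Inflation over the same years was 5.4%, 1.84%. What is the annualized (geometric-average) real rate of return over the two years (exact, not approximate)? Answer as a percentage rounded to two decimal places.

Compound the nominal returns: 1.0371 × 1.0560 = 1.09517760.
Compound inflation: 1.0540 × 1.0184 = 1.07339360.
Deflate: 1.09517760 / 1.07339360 = 1.02029451.
Annualized real rate = 1.02029451^(1/2) − 1 = 1.0096% → 1.01%.

1.01%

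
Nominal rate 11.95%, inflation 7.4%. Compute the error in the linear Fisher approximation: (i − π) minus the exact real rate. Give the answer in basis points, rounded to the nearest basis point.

Approximate: r ≈ 11.950% − 7.400% = 4.5500%
Exact: (1 + 0.1195)/(1 + 0.0740) − 1 = 4.2365%
Error = 4.5500% − 4.2365% = 0.3135% → 31 basis points.

31 basis points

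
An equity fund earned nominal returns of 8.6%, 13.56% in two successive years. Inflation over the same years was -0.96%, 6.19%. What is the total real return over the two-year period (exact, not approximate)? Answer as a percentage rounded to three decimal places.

Compound the nominal returns: 1.0860 × 1.1356 = 1.233262.
Compound inflation: 0.9904 × 1.0619 = 1.051706.
Deflate: 1.233262 / 1.051706 = 1.172630.
Total real return = 1.172630 − 1 → 17.263%.

17.263%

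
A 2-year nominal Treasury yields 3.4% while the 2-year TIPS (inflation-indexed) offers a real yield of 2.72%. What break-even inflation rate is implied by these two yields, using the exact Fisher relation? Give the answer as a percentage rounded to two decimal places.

0.66%

(1 + π) = (1 + i)/(1 + r) = 1.03400 / 1.02720 = 1.006620
Break-even inflation = 1.006620 − 1 → 0.66%.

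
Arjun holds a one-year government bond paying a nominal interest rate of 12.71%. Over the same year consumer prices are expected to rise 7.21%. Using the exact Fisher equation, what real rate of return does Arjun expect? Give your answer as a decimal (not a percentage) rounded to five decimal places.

0.05130

By the Fisher equation, 1 + r = (1 + i)/(1 + π).
1 + r = 1.12710 / 1.07210 = 1.051301
r = 1.051301 − 1 = 5.1301%, i.e. 0.05130.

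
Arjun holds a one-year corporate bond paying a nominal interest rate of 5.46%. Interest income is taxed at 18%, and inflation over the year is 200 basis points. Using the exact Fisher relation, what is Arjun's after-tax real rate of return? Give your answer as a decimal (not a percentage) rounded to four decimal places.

After-tax nominal return = 5.46% × (1 − 0.18) = 4.4772%.
1 + r = 1.044772 / 1.02000 = 1.024286
After-tax real rate = 1.024286 − 1 → 0.0243.

0.0243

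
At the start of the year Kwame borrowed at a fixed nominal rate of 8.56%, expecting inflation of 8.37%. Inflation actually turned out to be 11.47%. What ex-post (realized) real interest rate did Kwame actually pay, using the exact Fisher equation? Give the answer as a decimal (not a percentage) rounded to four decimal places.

-0.0261

Ex-post: (1 + 0.0856)/(1 + 0.1147) − 1 = -2.6106%
So the realized real rate is -0.0261.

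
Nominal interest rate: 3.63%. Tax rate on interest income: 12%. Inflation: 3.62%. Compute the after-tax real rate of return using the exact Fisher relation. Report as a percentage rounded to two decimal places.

After-tax nominal return = 3.63% × (1 − 0.12) = 3.1944%.
1 + r = 1.031944 / 1.03620 = 0.995893
After-tax real rate = 0.995893 − 1 → -0.41%.

-0.41%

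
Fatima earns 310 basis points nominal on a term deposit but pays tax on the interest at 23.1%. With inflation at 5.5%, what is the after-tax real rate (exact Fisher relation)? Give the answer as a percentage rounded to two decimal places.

After-tax nominal return = 3.1% × (1 − 0.231) = 2.3839%.
1 + r = 1.023839 / 1.05500 = 0.970464
After-tax real rate = 0.970464 − 1 → -2.95%.

-2.95%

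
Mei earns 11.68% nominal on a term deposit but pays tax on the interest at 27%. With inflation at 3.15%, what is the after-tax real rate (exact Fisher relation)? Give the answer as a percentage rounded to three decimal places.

5.212%

After-tax nominal return = 11.68% × (1 − 0.27) = 8.5264%.
1 + r = 1.085264 / 1.03150 = 1.052122
After-tax real rate = 1.052122 − 1 → 5.212%.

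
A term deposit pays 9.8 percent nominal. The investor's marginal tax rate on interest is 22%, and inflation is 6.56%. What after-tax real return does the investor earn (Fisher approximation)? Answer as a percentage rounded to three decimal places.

1.084%

After-tax nominal return = 9.8% × (1 − 0.22) = 7.6440%.
r ≈ 7.6440% − 6.56% → 1.084%.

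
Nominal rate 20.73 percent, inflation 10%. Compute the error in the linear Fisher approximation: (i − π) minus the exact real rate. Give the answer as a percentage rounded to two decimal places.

Approximate: r ≈ 20.730% − 10.000% = 10.7300%
Exact: (1 + 0.2073)/(1 + 0.1000) − 1 = 9.7545%
Error = 10.7300% − 9.7545% = 0.9755% → 0.98%.

0.98%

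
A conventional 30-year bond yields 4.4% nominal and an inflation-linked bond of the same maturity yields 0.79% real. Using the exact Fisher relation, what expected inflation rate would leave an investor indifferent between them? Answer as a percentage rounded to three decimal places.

3.582%

(1 + π) = (1 + i)/(1 + r) = 1.04400 / 1.00790 = 1.035817
Break-even inflation = 1.035817 − 1 → 3.582%.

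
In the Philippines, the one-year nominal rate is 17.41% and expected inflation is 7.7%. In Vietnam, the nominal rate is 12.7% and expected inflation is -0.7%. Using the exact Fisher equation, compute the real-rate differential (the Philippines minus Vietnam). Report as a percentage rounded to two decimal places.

The Philippines: (1 + 0.1741)/(1 + 0.0770) − 1 = 9.0158%
Vietnam: (1 + 0.1270)/(1 − 0.0070) − 1 = 13.4945%
Differential = 9.0158% − 13.4945% = -4.4787% → -4.48%.

-4.48%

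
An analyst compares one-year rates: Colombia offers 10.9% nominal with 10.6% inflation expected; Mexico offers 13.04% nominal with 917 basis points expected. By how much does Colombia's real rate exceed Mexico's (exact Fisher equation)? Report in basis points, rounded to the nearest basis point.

-327 basis points

Colombia: (1 + 0.1090)/(1 + 0.1060) − 1 = 0.2712%
Mexico: (1 + 0.1304)/(1 + 0.0917) − 1 = 3.5449%
Differential = 0.2712% − 3.5449% = -3.2737% → -327 basis points.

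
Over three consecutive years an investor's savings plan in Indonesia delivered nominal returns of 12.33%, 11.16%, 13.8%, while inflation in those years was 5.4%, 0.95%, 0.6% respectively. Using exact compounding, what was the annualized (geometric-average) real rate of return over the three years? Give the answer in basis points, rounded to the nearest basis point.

990 basis points

Nominal growth factor = 1.1233 × 1.1116 × 1.1380 = 1.42097540
Price-level growth factor = 1.0540 × 1.0095 × 1.0060 = 1.07039708
Real growth factor = 1.42097540 / 1.07039708 = 1.32752175
Annualized real rate = 1.32752175^(1/3) − 1 = 9.9041% → 990 basis points.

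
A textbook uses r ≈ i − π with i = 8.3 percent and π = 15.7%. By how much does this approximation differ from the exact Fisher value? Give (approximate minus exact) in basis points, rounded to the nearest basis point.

-100 basis points

Approximate: r ≈ 8.300% − 15.700% = -7.4000%
Exact: (1 + 0.0830)/(1 + 0.1570) − 1 = -6.3959%
Error = -7.4000% − (-6.3959%) = -1.0041% → -100 basis points.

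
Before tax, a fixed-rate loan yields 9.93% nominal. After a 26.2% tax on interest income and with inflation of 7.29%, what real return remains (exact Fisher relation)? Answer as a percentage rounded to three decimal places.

0.036%

After-tax nominal return = 9.93% × (1 − 0.262) = 7.32834%.
1 + r = 1.0732834 / 1.07290 = 1.000357
After-tax real rate = 1.000357 − 1 → 0.036%.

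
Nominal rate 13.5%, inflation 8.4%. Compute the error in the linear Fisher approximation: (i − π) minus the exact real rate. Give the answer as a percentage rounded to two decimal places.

0.40%

Approximate: r ≈ 13.500% − 8.400% = 5.1000%
Exact: (1 + 0.1350)/(1 + 0.0840) − 1 = 4.7048%
Error = 5.1000% − 4.7048% = 0.3952% → 0.40%.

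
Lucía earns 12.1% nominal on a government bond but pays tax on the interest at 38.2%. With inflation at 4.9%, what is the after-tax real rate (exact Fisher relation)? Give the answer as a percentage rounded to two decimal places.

After-tax nominal return = 12.1% × (1 − 0.382) = 7.4778%.
1 + r = 1.074778 / 1.04900 = 1.024574
After-tax real rate = 1.024574 − 1 → 2.46%.

2.46%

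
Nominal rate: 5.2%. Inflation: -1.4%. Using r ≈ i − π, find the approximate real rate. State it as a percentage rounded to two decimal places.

r ≈ i − π = 5.2% − (-1.4%) = 6.60%.

6.60%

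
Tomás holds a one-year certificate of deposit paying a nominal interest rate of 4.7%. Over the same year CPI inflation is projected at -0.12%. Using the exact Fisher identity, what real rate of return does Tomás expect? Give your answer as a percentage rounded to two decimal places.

1 + r = 1.04700 / 0.99880 = 1.048258
r = 1.048258 − 1 = 4.8258%, i.e. 4.83%.

4.83%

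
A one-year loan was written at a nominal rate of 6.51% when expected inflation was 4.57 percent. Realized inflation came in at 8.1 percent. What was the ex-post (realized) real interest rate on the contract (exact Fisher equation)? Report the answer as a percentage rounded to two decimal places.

-1.47%

Ex-post: (1 + 0.0651)/(1 + 0.0810) − 1 = -1.4709%
So the realized real rate is -1.47%.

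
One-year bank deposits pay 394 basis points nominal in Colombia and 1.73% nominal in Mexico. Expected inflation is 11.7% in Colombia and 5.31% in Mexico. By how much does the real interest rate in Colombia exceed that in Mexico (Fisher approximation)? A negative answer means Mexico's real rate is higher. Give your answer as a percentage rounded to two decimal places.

-4.18%

Colombia: 3.94% − 11.7% = -7.760%
Mexico: 1.73% − 5.31% = -3.580%
Differential = -4.180% → -4.18%.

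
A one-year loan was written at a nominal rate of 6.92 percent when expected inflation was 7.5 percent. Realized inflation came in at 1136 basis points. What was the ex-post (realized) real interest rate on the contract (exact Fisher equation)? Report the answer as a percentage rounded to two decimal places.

Ex-post: (1 + 0.0692)/(1 + 0.1136) − 1 = -3.9871%
So the realized real rate is -3.99%.

-3.99%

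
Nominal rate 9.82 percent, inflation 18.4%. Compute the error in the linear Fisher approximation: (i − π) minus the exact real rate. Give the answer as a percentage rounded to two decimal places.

-1.33%

Approximate: r ≈ 9.820% − 18.400% = -8.5800%
Exact: (1 + 0.0982)/(1 + 0.1840) − 1 = -7.2466%
Error = -8.5800% − (-7.2466%) = -1.3334% → -1.33%.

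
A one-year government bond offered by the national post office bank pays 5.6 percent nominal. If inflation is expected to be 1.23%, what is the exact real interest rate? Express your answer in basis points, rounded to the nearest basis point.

1 + r = 1.05600 / 1.01230 = 1.043169
r = 1.043169 − 1 = 4.3169%, i.e. 432 basis points.

432 basis points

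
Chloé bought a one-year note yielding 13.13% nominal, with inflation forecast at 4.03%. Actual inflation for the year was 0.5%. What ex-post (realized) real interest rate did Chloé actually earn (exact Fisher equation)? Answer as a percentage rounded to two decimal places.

12.57%

Ex-post: (1 + 0.1313)/(1 + 0.0050) − 1 = 12.5672%
So the realized real rate is 12.57%.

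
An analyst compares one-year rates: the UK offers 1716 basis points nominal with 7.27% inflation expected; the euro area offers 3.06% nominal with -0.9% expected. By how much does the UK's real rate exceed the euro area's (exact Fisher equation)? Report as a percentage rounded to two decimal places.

The UK: (1 + 0.1716)/(1 + 0.0727) − 1 = 9.2197%
The euro area: (1 + 0.0306)/(1 − 0.0090) − 1 = 3.9960%
Differential = 9.2197% − 3.9960% = 5.2238% → 5.22%.

5.22%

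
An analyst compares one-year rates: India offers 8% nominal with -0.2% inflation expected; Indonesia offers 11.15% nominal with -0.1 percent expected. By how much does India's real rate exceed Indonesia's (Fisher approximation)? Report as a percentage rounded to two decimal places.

-3.05%

India: 8% − (-0.2%) = 8.200%
Indonesia: 11.15% − (-0.1%) = 11.250%
Differential = -3.050% → -3.05%.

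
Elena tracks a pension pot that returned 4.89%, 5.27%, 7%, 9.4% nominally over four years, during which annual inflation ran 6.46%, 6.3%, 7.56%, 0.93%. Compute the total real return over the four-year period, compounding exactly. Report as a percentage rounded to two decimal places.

Nominal growth factor = 1.0489 × 1.0527 × 1.0700 × 1.0940 = 1.292528
Price-level growth factor = 1.0646 × 1.0630 × 1.0756 × 1.0093 = 1.228544
Real growth factor = 1.292528 / 1.228544 = 1.052081
Total real return = 1.052081 − 1 → 5.21%.

5.21%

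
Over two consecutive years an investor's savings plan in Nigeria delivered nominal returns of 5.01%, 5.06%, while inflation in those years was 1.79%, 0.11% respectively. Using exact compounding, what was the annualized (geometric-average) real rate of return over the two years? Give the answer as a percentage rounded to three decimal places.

Nominal growth factor = 1.0501 × 1.0506 = 1.10323506
Price-level growth factor = 1.0179 × 1.0011 = 1.01901969
Real growth factor = 1.10323506 / 1.01901969 = 1.08264352
Annualized real rate = 1.08264352^(1/2) − 1 = 4.0502% → 4.050%.

4.050%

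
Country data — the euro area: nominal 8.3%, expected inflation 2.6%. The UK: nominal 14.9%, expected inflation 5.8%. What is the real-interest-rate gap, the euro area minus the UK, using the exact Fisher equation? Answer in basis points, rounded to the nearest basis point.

-305 basis points

The euro area: (1 + 0.0830)/(1 + 0.0260) − 1 = 5.5556%
The UK: (1 + 0.1490)/(1 + 0.0580) − 1 = 8.6011%
Differential = 5.5556% − 8.6011% = -3.0456% → -305 basis points.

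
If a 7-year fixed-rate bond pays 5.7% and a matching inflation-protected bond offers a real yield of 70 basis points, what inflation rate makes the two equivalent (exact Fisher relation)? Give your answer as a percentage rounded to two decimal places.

4.97%

(1 + π) = (1 + i)/(1 + r) = 1.05700 / 1.00700 = 1.049652
Break-even inflation = 1.049652 − 1 → 4.97%.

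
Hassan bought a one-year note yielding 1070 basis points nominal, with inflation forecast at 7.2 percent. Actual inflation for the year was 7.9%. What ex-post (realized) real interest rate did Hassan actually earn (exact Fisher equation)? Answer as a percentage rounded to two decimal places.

2.59%

Ex-post: (1 + 0.1070)/(1 + 0.0790) − 1 = 2.594995%
So the realized real rate is 2.59%.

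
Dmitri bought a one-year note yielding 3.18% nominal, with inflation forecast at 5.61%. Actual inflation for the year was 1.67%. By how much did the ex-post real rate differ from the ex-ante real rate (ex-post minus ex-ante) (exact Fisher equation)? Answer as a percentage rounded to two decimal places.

3.79%

Ex-ante: (1 + 0.0318)/(1 + 0.0561) − 1 = -2.3009%
Ex-post: (1 + 0.0318)/(1 + 0.0167) − 1 = 1.4852%
Difference (ex-post − ex-ante) = 3.7861% → 3.79%.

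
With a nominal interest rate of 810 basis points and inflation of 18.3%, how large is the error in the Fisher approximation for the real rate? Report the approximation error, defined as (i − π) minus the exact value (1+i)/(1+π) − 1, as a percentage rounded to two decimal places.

Approximate: r ≈ 8.100% − 18.300% = -10.2000%
Exact: (1 + 0.0810)/(1 + 0.1830) − 1 = -8.6221%
Error = -10.2000% − (-8.6221%) = -1.5779% → -1.58%.

-1.58%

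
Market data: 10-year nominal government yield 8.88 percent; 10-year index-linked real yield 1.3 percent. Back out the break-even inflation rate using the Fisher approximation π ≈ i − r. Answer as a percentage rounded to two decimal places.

π ≈ i − r = 8.88% − 1.3% → 7.58%.

7.58%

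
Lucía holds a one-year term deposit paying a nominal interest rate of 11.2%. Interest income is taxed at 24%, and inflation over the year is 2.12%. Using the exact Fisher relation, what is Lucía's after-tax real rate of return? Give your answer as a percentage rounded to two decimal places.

6.26%

After-tax nominal return = 11.2% × (1 − 0.24) = 8.5120%.
1 + r = 1.08512 / 1.02120 = 1.062593
After-tax real rate = 1.062593 − 1 → 6.26%.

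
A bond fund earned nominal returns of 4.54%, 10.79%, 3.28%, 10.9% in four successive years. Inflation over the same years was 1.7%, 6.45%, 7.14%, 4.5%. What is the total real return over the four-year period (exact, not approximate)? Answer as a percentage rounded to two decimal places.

9.45%

Nominal growth factor = 1.0454 × 1.1079 × 1.0328 × 1.1090 = 1.326572
Price-level growth factor = 1.0170 × 1.0645 × 1.0714 × 1.0450 = 1.212089
Real growth factor = 1.326572 / 1.212089 = 1.094451
Total real return = 1.094451 − 1 → 9.45%.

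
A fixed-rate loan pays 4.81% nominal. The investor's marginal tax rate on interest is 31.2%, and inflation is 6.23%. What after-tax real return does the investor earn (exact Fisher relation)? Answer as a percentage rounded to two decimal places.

-2.75%

After-tax nominal return = 4.81% × (1 − 0.312) = 3.30928%.
1 + r = 1.0330928 / 1.06230 = 0.972506
After-tax real rate = 0.972506 − 1 → -2.75%.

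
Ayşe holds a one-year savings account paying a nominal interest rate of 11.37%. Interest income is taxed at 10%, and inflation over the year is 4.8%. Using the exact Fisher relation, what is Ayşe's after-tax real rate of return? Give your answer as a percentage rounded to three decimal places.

After-tax nominal return = 11.37% × (1 − 0.1) = 10.2330%.
1 + r = 1.10233 / 1.04800 = 1.051842
After-tax real rate = 1.051842 − 1 → 5.184%.

5.184%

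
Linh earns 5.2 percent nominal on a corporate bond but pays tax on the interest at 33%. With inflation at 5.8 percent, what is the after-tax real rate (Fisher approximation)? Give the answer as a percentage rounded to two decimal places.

After-tax nominal return = 5.2% × (1 − 0.33) = 3.4840%.
r ≈ 3.4840% − 5.8% → -2.32%.

-2.32%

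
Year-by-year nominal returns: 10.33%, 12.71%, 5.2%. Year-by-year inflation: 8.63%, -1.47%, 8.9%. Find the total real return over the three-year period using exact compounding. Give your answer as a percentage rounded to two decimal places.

12.23%

Compound the nominal returns: 1.1033 × 1.1271 × 1.0520 = 1.308193.
Compound inflation: 1.0863 × 0.9853 × 1.0890 = 1.165591.
Deflate: 1.308193 / 1.165591 = 1.122343.
Total real return = 1.122343 − 1 → 12.23%.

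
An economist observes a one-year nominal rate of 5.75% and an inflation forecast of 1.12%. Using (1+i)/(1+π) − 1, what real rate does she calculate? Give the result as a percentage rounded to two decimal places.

By the Fisher relation, 1 + r = (1 + i)/(1 + π).
1 + r = 1.05750 / 1.01120 = 1.045787
r = 1.045787 − 1 = 4.5787%, i.e. 4.58%.

4.58%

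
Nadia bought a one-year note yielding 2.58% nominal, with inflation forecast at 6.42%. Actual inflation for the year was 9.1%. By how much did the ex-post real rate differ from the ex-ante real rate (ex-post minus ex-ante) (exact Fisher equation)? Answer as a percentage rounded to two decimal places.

-2.37%

Ex-ante: (1 + 0.0258)/(1 + 0.0642) − 1 = -3.6083%
Ex-post: (1 + 0.0258)/(1 + 0.0910) − 1 = -5.9762%
Difference (ex-post − ex-ante) = -2.3678% → -2.37%.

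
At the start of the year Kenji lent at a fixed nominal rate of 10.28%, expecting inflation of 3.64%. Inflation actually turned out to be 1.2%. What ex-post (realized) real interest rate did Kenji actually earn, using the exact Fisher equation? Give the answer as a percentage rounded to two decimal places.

8.97%

Ex-post: (1 + 0.1028)/(1 + 0.0120) − 1 = 8.9723%
So the realized real rate is 8.97%.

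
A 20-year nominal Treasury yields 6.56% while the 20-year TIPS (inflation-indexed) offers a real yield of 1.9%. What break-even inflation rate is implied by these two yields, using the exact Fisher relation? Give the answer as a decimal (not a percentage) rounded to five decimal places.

0.04573

(1 + π) = (1 + i)/(1 + r) = 1.06560 / 1.01900 = 1.045731
Break-even inflation = 1.045731 − 1 → 0.04573.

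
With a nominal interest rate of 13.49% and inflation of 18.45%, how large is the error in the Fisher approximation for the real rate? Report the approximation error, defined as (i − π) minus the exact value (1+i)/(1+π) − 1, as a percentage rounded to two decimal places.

-0.77%

Approximate: r ≈ 13.490% − 18.450% = -4.9600%
Exact: (1 + 0.1349)/(1 + 0.1845) − 1 = -4.1874%
Error = -4.9600% − (-4.1874%) = -0.7726% → -0.77%.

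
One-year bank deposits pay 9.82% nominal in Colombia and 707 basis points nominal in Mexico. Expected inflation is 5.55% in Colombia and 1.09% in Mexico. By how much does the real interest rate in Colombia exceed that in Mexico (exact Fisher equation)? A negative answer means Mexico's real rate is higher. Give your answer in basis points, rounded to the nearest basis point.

-187 basis points

Colombia: (1 + 0.0982)/(1 + 0.0555) − 1 = 4.0455%
Mexico: (1 + 0.0707)/(1 + 0.0109) − 1 = 5.9155%
Differential = 4.0455% − 5.9155% = -1.8700% → -187 basis points.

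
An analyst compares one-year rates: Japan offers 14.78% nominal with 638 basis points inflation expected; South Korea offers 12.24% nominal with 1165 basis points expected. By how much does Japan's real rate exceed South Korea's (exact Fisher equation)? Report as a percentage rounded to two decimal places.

7.37%

Japan: (1 + 0.1478)/(1 + 0.0638) − 1 = 7.8962%
South Korea: (1 + 0.1224)/(1 + 0.1165) − 1 = 0.5284%
Differential = 7.8962% − 0.5284% = 7.3678% → 7.37%.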